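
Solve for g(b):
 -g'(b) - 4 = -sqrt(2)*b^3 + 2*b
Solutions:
 g(b) = C1 + sqrt(2)*b^4/4 - b^2 - 4*b


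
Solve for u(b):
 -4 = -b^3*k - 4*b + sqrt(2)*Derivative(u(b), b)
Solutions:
 u(b) = C1 + sqrt(2)*b^4*k/8 + sqrt(2)*b^2 - 2*sqrt(2)*b


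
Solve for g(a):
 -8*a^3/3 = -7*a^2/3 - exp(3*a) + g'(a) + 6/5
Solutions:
 g(a) = C1 - 2*a^4/3 + 7*a^3/9 - 6*a/5 + exp(3*a)/3


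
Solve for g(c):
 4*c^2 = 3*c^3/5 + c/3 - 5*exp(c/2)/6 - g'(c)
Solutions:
 g(c) = C1 + 3*c^4/20 - 4*c^3/3 + c^2/6 - 5*exp(c/2)/3


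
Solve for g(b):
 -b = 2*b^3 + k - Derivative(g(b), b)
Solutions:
 g(b) = C1 + b^4/2 + b^2/2 + b*k


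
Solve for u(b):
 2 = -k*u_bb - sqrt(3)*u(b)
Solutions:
 u(b) = C1*exp(-3^(1/4)*b*sqrt(-1/k)) + C2*exp(3^(1/4)*b*sqrt(-1/k)) - 2*sqrt(3)/3


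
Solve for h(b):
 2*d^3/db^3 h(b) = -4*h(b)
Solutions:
 h(b) = C3*exp(-2^(1/3)*b) + (C1*sin(2^(1/3)*sqrt(3)*b/2) + C2*cos(2^(1/3)*sqrt(3)*b/2))*exp(2^(1/3)*b/2)


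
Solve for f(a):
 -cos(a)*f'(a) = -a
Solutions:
 f(a) = C1 + Integral(a/cos(a), a)


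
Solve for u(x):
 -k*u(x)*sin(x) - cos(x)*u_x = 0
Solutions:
 u(x) = C1*exp(k*log(cos(x)))


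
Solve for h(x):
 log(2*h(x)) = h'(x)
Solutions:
 -Integral(1/(log(_y) + log(2)), (_y, h(x))) = C1 - x


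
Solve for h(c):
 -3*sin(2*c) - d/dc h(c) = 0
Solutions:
 h(c) = C1 + 3*cos(2*c)/2


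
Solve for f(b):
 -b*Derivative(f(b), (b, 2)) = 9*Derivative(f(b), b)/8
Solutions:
 f(b) = C1 + C2/b^(1/8)


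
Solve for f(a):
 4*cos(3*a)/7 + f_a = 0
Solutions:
 f(a) = C1 - 4*sin(3*a)/21


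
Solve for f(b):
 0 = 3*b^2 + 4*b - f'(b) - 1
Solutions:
 f(b) = C1 + b^3 + 2*b^2 - b


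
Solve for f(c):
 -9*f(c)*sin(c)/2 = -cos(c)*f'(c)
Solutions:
 f(c) = C1/cos(c)^(9/2)


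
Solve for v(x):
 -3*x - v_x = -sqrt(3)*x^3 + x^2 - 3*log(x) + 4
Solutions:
 v(x) = C1 + sqrt(3)*x^4/4 - x^3/3 - 3*x^2/2 + 3*x*log(x) - 7*x


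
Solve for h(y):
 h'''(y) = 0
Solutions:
 h(y) = C1 + C2*y + C3*y^2


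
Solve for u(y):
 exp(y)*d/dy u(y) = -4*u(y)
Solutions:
 u(y) = C1*exp(4*exp(-y))


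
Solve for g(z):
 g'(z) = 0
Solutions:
 g(z) = C1


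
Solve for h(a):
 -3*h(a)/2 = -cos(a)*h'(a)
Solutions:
 h(a) = C1*(sin(a) + 1)^(3/4)/(sin(a) - 1)^(3/4)


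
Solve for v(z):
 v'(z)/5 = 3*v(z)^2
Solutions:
 v(z) = -1/(C1 + 15*z)


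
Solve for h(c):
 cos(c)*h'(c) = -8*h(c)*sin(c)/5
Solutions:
 h(c) = C1*cos(c)^(8/5)


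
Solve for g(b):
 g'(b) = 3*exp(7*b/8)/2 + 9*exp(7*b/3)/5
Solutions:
 g(b) = C1 + 12*exp(7*b/8)/7 + 27*exp(7*b/3)/35


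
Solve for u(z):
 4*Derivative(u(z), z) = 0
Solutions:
 u(z) = C1


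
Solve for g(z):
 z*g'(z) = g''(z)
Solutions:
 g(z) = C1 + C2*erfi(sqrt(2)*z/2)


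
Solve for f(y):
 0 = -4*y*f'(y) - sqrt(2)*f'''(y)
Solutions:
 f(y) = C1 + Integral(C2*airyai(-sqrt(2)*y) + C3*airybi(-sqrt(2)*y), y)


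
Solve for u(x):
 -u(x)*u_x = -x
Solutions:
 u(x) = -sqrt(C1 + x^2)
 u(x) = sqrt(C1 + x^2)


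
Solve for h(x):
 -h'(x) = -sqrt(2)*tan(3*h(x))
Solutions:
 h(x) = -asin(C1*exp(3*sqrt(2)*x))/3 + pi/3
 h(x) = asin(C1*exp(3*sqrt(2)*x))/3


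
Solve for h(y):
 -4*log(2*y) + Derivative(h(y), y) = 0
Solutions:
 h(y) = C1 + 4*y*log(y) - 4*y + y*log(16)


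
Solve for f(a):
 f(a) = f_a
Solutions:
 f(a) = C1*exp(a)


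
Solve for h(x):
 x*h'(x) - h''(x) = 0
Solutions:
 h(x) = C1 + C2*erfi(sqrt(2)*x/2)


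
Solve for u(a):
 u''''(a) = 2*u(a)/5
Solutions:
 u(a) = C1*exp(-2^(1/4)*5^(3/4)*a/5) + C2*exp(2^(1/4)*5^(3/4)*a/5) + C3*sin(2^(1/4)*5^(3/4)*a/5) + C4*cos(2^(1/4)*5^(3/4)*a/5)


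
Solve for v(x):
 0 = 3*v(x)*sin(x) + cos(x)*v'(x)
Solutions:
 v(x) = C1*cos(x)^3


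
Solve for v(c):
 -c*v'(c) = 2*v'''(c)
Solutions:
 v(c) = C1 + Integral(C2*airyai(-2^(2/3)*c/2) + C3*airybi(-2^(2/3)*c/2), c)


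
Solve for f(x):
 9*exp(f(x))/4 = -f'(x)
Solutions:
 f(x) = log(1/(C1 + 9*x)) + 2*log(2)


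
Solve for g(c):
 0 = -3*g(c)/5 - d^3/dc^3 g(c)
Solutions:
 g(c) = C3*exp(-3^(1/3)*5^(2/3)*c/5) + (C1*sin(3^(5/6)*5^(2/3)*c/10) + C2*cos(3^(5/6)*5^(2/3)*c/10))*exp(3^(1/3)*5^(2/3)*c/10)


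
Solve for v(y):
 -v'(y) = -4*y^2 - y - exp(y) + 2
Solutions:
 v(y) = C1 + 4*y^3/3 + y^2/2 - 2*y + exp(y)


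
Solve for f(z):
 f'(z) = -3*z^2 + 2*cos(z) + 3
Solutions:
 f(z) = C1 - z^3 + 3*z + 2*sin(z)


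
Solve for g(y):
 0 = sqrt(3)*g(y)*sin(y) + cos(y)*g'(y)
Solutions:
 g(y) = C1*cos(y)^(sqrt(3))


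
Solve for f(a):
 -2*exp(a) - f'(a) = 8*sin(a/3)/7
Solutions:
 f(a) = C1 - 2*exp(a) + 24*cos(a/3)/7


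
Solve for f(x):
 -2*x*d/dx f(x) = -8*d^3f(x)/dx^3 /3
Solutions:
 f(x) = C1 + Integral(C2*airyai(6^(1/3)*x/2) + C3*airybi(6^(1/3)*x/2), x)


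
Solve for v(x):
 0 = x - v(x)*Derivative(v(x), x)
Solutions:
 v(x) = -sqrt(C1 + x^2)
 v(x) = sqrt(C1 + x^2)


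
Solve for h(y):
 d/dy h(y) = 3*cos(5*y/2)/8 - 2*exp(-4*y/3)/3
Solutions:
 h(y) = C1 + 3*sin(5*y/2)/20 + exp(-4*y/3)/2


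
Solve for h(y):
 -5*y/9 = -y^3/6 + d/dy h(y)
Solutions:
 h(y) = C1 + y^4/24 - 5*y^2/18


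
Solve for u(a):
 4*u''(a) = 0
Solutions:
 u(a) = C1 + C2*a


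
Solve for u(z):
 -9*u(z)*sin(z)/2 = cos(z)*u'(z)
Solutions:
 u(z) = C1*cos(z)^(9/2)


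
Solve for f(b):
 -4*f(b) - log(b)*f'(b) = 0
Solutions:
 f(b) = C1*exp(-4*li(b))


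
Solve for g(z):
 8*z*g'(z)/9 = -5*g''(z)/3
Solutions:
 g(z) = C1 + C2*erf(2*sqrt(15)*z/15)


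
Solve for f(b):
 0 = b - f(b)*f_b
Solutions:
 f(b) = -sqrt(C1 + b^2)
 f(b) = sqrt(C1 + b^2)


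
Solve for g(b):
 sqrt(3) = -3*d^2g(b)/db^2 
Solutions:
 g(b) = C1 + C2*b - sqrt(3)*b^2/6


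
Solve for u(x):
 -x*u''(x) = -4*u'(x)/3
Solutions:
 u(x) = C1 + C2*x^(7/3)


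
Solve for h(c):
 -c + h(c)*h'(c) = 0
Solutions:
 h(c) = -sqrt(C1 + c^2)
 h(c) = sqrt(C1 + c^2)


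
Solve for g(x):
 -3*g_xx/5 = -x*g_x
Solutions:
 g(x) = C1 + C2*erfi(sqrt(30)*x/6)


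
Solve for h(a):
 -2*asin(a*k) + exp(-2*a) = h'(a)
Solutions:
 h(a) = C1 - Piecewise((2*a*asin(a*k) + exp(-2*a)/2 + 2*sqrt(-a^2*k^2 + 1)/k, Ne(k, 0)), (exp(-2*a)/2, True))


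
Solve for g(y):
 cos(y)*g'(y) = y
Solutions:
 g(y) = C1 + Integral(y/cos(y), y)


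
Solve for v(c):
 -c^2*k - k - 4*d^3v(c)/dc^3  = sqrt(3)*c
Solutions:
 v(c) = C1 + C2*c + C3*c^2 - c^5*k/240 - sqrt(3)*c^4/96 - c^3*k/24


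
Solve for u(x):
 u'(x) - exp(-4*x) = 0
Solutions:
 u(x) = C1 - exp(-4*x)/4


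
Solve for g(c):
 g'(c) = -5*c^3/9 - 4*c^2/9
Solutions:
 g(c) = C1 - 5*c^4/36 - 4*c^3/27


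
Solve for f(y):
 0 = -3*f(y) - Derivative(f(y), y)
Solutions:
 f(y) = C1*exp(-3*y)


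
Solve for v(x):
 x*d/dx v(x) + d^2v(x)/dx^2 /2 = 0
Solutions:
 v(x) = C1 + C2*erf(x)


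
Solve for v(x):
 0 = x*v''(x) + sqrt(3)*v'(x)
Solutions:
 v(x) = C1 + C2*x^(1 - sqrt(3))


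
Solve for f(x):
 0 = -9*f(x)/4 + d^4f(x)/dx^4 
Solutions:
 f(x) = C1*exp(-sqrt(6)*x/2) + C2*exp(sqrt(6)*x/2) + C3*sin(sqrt(6)*x/2) + C4*cos(sqrt(6)*x/2)


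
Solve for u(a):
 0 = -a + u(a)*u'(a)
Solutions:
 u(a) = -sqrt(C1 + a^2)
 u(a) = sqrt(C1 + a^2)


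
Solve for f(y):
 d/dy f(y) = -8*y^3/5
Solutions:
 f(y) = C1 - 2*y^4/5


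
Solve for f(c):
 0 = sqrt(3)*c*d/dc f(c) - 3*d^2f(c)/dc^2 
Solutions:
 f(c) = C1 + C2*erfi(sqrt(2)*3^(3/4)*c/6)


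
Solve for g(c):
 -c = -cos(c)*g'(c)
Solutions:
 g(c) = C1 + Integral(c/cos(c), c)


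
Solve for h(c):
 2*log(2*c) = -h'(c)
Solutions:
 h(c) = C1 - 2*c*log(c) - c*log(4) + 2*c


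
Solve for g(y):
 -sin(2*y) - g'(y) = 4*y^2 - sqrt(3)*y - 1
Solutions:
 g(y) = C1 - 4*y^3/3 + sqrt(3)*y^2/2 + y + cos(2*y)/2


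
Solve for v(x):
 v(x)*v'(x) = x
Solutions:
 v(x) = -sqrt(C1 + x^2)
 v(x) = sqrt(C1 + x^2)


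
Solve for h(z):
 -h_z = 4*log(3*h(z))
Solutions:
 Integral(1/(log(_y) + log(3)), (_y, h(z)))/4 = C1 - z


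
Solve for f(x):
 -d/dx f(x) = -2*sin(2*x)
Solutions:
 f(x) = C1 - cos(2*x)


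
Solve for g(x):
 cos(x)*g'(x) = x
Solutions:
 g(x) = C1 + Integral(x/cos(x), x)


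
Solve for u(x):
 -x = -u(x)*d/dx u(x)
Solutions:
 u(x) = -sqrt(C1 + x^2)
 u(x) = sqrt(C1 + x^2)


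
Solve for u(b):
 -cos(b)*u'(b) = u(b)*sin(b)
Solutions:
 u(b) = C1*cos(b)


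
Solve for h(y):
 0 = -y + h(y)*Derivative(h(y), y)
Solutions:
 h(y) = -sqrt(C1 + y^2)
 h(y) = sqrt(C1 + y^2)


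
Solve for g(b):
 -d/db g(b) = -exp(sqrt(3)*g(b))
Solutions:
 g(b) = sqrt(3)*(2*log(-1/(C1 + b)) - log(3))/6


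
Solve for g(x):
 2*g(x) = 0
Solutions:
 g(x) = 0


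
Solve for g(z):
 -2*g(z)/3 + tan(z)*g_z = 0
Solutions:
 g(z) = C1*sin(z)^(2/3)


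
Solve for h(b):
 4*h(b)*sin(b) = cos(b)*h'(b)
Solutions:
 h(b) = C1/cos(b)^4


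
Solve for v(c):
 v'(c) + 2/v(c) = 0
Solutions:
 v(c) = -sqrt(C1 - 4*c)
 v(c) = sqrt(C1 - 4*c)


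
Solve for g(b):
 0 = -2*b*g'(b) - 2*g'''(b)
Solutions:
 g(b) = C1 + Integral(C2*airyai(-b) + C3*airybi(-b), b)


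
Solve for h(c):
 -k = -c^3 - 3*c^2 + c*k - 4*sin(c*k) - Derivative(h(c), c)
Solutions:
 h(c) = C1 - c^4/4 - c^3 + c^2*k/2 + c*k + 4*cos(c*k)/k


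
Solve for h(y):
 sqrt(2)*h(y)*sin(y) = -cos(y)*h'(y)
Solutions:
 h(y) = C1*cos(y)^(sqrt(2))


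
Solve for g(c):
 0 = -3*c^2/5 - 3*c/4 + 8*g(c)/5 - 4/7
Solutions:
 g(c) = 3*c^2/8 + 15*c/32 + 5/14


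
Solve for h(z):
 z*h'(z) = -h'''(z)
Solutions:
 h(z) = C1 + Integral(C2*airyai(-z) + C3*airybi(-z), z)


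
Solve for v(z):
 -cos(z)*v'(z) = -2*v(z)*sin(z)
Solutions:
 v(z) = C1/cos(z)^2


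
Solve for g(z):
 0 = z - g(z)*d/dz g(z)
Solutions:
 g(z) = -sqrt(C1 + z^2)
 g(z) = sqrt(C1 + z^2)


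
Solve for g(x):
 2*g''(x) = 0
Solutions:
 g(x) = C1 + C2*x


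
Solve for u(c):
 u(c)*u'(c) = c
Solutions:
 u(c) = -sqrt(C1 + c^2)
 u(c) = sqrt(C1 + c^2)


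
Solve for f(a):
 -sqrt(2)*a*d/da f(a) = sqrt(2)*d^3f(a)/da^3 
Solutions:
 f(a) = C1 + Integral(C2*airyai(-a) + C3*airybi(-a), a)


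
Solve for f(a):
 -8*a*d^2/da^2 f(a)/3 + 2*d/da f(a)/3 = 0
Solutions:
 f(a) = C1 + C2*a^(5/4)


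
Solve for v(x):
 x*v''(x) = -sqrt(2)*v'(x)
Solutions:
 v(x) = C1 + C2*x^(1 - sqrt(2))


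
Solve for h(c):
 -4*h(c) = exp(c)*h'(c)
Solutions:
 h(c) = C1*exp(4*exp(-c))


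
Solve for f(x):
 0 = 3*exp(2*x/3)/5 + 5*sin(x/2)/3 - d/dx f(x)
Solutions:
 f(x) = C1 + 9*exp(2*x/3)/10 - 10*cos(x/2)/3


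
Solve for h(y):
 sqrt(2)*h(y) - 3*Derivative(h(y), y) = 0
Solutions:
 h(y) = C1*exp(sqrt(2)*y/3)


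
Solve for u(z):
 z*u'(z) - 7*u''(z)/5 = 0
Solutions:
 u(z) = C1 + C2*erfi(sqrt(70)*z/14)


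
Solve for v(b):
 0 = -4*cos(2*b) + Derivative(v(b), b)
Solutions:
 v(b) = C1 + 2*sin(2*b)


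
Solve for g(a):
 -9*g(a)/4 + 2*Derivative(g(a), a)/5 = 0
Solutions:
 g(a) = C1*exp(45*a/8)


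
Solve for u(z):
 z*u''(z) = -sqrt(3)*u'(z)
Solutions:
 u(z) = C1 + C2*z^(1 - sqrt(3))


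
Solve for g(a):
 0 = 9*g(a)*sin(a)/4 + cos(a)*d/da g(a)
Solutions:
 g(a) = C1*cos(a)^(9/4)


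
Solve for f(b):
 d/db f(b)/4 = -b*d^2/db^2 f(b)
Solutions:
 f(b) = C1 + C2*b^(3/4)


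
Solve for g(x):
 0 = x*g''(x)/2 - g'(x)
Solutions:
 g(x) = C1 + C2*x^3


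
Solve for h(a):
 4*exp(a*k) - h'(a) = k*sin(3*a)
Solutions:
 h(a) = C1 + k*cos(3*a)/3 + 4*exp(a*k)/k


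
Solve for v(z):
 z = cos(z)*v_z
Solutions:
 v(z) = C1 + Integral(z/cos(z), z)


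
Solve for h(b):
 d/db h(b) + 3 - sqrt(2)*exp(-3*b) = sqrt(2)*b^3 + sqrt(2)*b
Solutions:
 h(b) = C1 + sqrt(2)*b^4/4 + sqrt(2)*b^2/2 - 3*b - sqrt(2)*exp(-3*b)/3


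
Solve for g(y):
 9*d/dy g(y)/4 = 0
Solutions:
 g(y) = C1


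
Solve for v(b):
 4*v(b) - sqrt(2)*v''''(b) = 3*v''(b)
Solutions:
 v(b) = C1*exp(-2^(1/4)*b*sqrt(-3 + sqrt(9 + 16*sqrt(2)))/2) + C2*exp(2^(1/4)*b*sqrt(-3 + sqrt(9 + 16*sqrt(2)))/2) + C3*sin(2^(1/4)*b*sqrt(3 + sqrt(9 + 16*sqrt(2)))/2) + C4*cosh(2^(1/4)*b*sqrt(-sqrt(9 + 16*sqrt(2)) - 3)/2)


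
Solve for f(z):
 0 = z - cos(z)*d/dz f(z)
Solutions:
 f(z) = C1 + Integral(z/cos(z), z)


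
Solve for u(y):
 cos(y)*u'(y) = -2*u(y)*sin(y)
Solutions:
 u(y) = C1*cos(y)^2


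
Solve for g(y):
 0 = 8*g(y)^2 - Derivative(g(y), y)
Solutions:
 g(y) = -1/(C1 + 8*y)


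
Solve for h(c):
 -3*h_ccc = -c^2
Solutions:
 h(c) = C1 + C2*c + C3*c^2 + c^5/180


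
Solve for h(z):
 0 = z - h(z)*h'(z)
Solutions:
 h(z) = -sqrt(C1 + z^2)
 h(z) = sqrt(C1 + z^2)


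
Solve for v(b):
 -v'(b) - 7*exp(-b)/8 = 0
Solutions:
 v(b) = C1 + 7*exp(-b)/8


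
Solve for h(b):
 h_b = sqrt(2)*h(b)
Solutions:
 h(b) = C1*exp(sqrt(2)*b)


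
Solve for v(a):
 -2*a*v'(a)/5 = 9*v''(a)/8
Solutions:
 v(a) = C1 + C2*erf(2*sqrt(10)*a/15)


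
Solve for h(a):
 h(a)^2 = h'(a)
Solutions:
 h(a) = -1/(C1 + a)


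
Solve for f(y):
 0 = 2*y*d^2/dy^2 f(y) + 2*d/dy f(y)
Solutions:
 f(y) = C1 + C2*log(y)


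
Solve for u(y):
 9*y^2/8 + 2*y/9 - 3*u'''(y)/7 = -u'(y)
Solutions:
 u(y) = C1 + C2*exp(-sqrt(21)*y/3) + C3*exp(sqrt(21)*y/3) - 3*y^3/8 - y^2/9 - 27*y/28


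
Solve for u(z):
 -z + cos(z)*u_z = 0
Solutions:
 u(z) = C1 + Integral(z/cos(z), z)


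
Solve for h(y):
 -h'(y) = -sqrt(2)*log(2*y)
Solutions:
 h(y) = C1 + sqrt(2)*y*log(y) - sqrt(2)*y + sqrt(2)*y*log(2)


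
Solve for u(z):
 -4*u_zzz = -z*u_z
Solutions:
 u(z) = C1 + Integral(C2*airyai(2^(1/3)*z/2) + C3*airybi(2^(1/3)*z/2), z)


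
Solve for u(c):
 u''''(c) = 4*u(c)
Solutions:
 u(c) = C1*exp(-sqrt(2)*c) + C2*exp(sqrt(2)*c) + C3*sin(sqrt(2)*c) + C4*cos(sqrt(2)*c)


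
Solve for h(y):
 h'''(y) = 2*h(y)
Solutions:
 h(y) = C3*exp(2^(1/3)*y) + (C1*sin(2^(1/3)*sqrt(3)*y/2) + C2*cos(2^(1/3)*sqrt(3)*y/2))*exp(-2^(1/3)*y/2)


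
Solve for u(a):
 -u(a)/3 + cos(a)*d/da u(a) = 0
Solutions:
 u(a) = C1*(sin(a) + 1)^(1/6)/(sin(a) - 1)^(1/6)


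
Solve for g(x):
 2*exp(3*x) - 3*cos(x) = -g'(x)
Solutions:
 g(x) = C1 - 2*exp(3*x)/3 + 3*sin(x)


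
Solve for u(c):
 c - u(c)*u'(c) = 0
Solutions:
 u(c) = -sqrt(C1 + c^2)
 u(c) = sqrt(C1 + c^2)


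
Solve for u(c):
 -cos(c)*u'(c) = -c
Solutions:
 u(c) = C1 + Integral(c/cos(c), c)


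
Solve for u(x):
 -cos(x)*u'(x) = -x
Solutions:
 u(x) = C1 + Integral(x/cos(x), x)


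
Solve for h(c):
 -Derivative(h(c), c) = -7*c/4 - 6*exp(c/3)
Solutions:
 h(c) = C1 + 7*c^2/8 + 18*exp(c/3)


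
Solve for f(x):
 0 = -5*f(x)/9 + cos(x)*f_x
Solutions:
 f(x) = C1*(sin(x) + 1)^(5/18)/(sin(x) - 1)^(5/18)


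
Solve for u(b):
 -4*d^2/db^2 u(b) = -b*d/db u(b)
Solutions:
 u(b) = C1 + C2*erfi(sqrt(2)*b/4)


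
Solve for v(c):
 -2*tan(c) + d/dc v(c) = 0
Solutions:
 v(c) = C1 - 2*log(cos(c))


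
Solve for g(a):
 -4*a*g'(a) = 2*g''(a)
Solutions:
 g(a) = C1 + C2*erf(a)


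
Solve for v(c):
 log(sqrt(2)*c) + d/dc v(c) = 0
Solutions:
 v(c) = C1 - c*log(c) - c*log(2)/2 + c


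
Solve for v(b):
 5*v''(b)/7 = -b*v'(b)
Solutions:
 v(b) = C1 + C2*erf(sqrt(70)*b/10)


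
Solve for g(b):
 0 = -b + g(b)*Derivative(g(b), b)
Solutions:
 g(b) = -sqrt(C1 + b^2)
 g(b) = sqrt(C1 + b^2)


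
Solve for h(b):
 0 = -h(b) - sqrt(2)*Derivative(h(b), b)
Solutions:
 h(b) = C1*exp(-sqrt(2)*b/2)


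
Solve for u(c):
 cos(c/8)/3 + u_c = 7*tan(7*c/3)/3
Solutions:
 u(c) = C1 - log(cos(7*c/3)) - 8*sin(c/8)/3


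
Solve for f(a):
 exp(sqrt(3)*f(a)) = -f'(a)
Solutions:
 f(a) = sqrt(3)*(2*log(1/(C1 + a)) - log(3))/6


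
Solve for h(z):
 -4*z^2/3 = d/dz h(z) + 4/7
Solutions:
 h(z) = C1 - 4*z^3/9 - 4*z/7


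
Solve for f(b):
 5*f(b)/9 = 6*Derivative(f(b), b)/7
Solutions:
 f(b) = C1*exp(35*b/54)


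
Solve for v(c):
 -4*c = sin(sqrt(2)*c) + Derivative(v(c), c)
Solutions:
 v(c) = C1 - 2*c^2 + sqrt(2)*cos(sqrt(2)*c)/2


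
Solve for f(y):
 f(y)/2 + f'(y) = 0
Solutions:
 f(y) = C1*exp(-y/2)


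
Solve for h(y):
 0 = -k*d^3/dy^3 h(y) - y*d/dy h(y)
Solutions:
 h(y) = C1 + Integral(C2*airyai(y*(-1/k)^(1/3)) + C3*airybi(y*(-1/k)^(1/3)), y)


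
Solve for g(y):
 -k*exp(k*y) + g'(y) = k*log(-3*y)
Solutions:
 g(y) = C1 + k*y*log(-y) + k*y*(-1 + log(3)) + exp(k*y)


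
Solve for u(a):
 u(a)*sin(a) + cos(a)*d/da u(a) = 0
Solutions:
 u(a) = C1*cos(a)


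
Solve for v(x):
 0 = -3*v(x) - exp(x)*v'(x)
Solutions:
 v(x) = C1*exp(3*exp(-x))


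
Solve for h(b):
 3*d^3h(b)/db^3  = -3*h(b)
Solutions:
 h(b) = C3*exp(-b) + (C1*sin(sqrt(3)*b/2) + C2*cos(sqrt(3)*b/2))*exp(b/2)


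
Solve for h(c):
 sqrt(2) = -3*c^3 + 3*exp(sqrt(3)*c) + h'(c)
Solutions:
 h(c) = C1 + 3*c^4/4 + sqrt(2)*c - sqrt(3)*exp(sqrt(3)*c)


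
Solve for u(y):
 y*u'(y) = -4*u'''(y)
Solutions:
 u(y) = C1 + Integral(C2*airyai(-2^(1/3)*y/2) + C3*airybi(-2^(1/3)*y/2), y)


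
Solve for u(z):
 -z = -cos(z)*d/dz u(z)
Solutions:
 u(z) = C1 + Integral(z/cos(z), z)


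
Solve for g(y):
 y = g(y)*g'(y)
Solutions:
 g(y) = -sqrt(C1 + y^2)
 g(y) = sqrt(C1 + y^2)


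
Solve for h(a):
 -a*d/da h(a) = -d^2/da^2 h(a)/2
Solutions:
 h(a) = C1 + C2*erfi(a)


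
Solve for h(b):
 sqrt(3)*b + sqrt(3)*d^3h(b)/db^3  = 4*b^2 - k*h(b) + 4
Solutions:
 h(b) = C1*exp(3^(5/6)*b*(-k)^(1/3)/3) + C2*exp(b*(-k)^(1/3)*(-3^(5/6) + 3*3^(1/3)*I)/6) + C3*exp(-b*(-k)^(1/3)*(3^(5/6) + 3*3^(1/3)*I)/6) + 4*b^2/k - sqrt(3)*b/k + 4/k


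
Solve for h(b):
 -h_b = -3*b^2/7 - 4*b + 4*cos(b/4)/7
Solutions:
 h(b) = C1 + b^3/7 + 2*b^2 - 16*sin(b/4)/7


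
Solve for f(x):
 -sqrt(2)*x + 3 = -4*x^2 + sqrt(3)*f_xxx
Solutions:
 f(x) = C1 + C2*x + C3*x^2 + sqrt(3)*x^5/45 - sqrt(6)*x^4/72 + sqrt(3)*x^3/6


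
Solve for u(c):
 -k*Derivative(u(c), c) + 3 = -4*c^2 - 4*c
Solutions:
 u(c) = C1 + 4*c^3/(3*k) + 2*c^2/k + 3*c/k


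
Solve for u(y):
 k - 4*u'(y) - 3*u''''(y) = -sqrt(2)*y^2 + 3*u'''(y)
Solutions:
 u(y) = C1 + C2*exp(y*(-2 + (6*sqrt(10) + 19)^(-1/3) + (6*sqrt(10) + 19)^(1/3))/6)*sin(sqrt(3)*y*(-(6*sqrt(10) + 19)^(1/3) + (6*sqrt(10) + 19)^(-1/3))/6) + C3*exp(y*(-2 + (6*sqrt(10) + 19)^(-1/3) + (6*sqrt(10) + 19)^(1/3))/6)*cos(sqrt(3)*y*(-(6*sqrt(10) + 19)^(1/3) + (6*sqrt(10) + 19)^(-1/3))/6) + C4*exp(-y*((6*sqrt(10) + 19)^(-1/3) + 1 + (6*sqrt(10) + 19)^(1/3))/3) + k*y/4 + sqrt(2)*y^3/12 - 3*sqrt(2)*y/8


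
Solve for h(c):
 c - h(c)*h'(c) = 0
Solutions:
 h(c) = -sqrt(C1 + c^2)
 h(c) = sqrt(C1 + c^2)


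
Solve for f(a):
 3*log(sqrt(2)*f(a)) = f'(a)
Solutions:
 -2*Integral(1/(2*log(_y) + log(2)), (_y, f(a)))/3 = C1 - a


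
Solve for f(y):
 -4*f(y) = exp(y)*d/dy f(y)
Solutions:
 f(y) = C1*exp(4*exp(-y))


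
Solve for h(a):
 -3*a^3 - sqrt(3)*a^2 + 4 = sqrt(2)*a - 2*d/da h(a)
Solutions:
 h(a) = C1 + 3*a^4/8 + sqrt(3)*a^3/6 + sqrt(2)*a^2/4 - 2*a


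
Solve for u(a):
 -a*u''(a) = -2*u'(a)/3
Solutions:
 u(a) = C1 + C2*a^(5/3)


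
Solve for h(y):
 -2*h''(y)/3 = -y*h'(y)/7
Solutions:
 h(y) = C1 + C2*erfi(sqrt(21)*y/14)


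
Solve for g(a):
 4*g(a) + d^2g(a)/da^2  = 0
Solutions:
 g(a) = C1*sin(2*a) + C2*cos(2*a)


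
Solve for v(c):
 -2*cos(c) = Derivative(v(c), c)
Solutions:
 v(c) = C1 - 2*sin(c)


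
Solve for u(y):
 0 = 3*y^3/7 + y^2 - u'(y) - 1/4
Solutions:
 u(y) = C1 + 3*y^4/28 + y^3/3 - y/4


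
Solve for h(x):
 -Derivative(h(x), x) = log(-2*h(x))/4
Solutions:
 4*Integral(1/(log(-_y) + log(2)), (_y, h(x))) = C1 - x


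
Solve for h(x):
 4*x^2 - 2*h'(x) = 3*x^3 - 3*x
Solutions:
 h(x) = C1 - 3*x^4/8 + 2*x^3/3 + 3*x^2/4


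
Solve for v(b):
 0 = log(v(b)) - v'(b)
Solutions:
 li(v(b)) = C1 + b


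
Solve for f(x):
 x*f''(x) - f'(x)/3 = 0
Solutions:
 f(x) = C1 + C2*x^(4/3)


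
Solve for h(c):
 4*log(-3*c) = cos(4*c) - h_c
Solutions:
 h(c) = C1 - 4*c*log(-c) - 4*c*log(3) + 4*c + sin(4*c)/4


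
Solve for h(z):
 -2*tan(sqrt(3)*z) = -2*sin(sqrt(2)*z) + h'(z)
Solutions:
 h(z) = C1 + 2*sqrt(3)*log(cos(sqrt(3)*z))/3 - sqrt(2)*cos(sqrt(2)*z)


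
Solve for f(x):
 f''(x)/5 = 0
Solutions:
 f(x) = C1 + C2*x


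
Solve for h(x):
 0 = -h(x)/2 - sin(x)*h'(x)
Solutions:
 h(x) = C1*(cos(x) + 1)^(1/4)/(cos(x) - 1)^(1/4)


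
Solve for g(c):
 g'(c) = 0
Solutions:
 g(c) = C1


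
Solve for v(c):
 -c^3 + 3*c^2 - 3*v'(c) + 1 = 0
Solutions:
 v(c) = C1 - c^4/12 + c^3/3 + c/3


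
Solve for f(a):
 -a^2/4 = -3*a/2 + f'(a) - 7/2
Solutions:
 f(a) = C1 - a^3/12 + 3*a^2/4 + 7*a/2


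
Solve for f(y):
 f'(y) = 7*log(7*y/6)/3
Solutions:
 f(y) = C1 + 7*y*log(y)/3 - 7*y*log(6)/3 - 7*y/3 + 7*y*log(7)/3


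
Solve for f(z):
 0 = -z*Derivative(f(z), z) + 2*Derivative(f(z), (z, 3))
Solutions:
 f(z) = C1 + Integral(C2*airyai(2^(2/3)*z/2) + C3*airybi(2^(2/3)*z/2), z)


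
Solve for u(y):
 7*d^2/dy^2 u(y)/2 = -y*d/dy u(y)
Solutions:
 u(y) = C1 + C2*erf(sqrt(7)*y/7)


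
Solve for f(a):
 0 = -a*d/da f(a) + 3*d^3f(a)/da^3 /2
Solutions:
 f(a) = C1 + Integral(C2*airyai(2^(1/3)*3^(2/3)*a/3) + C3*airybi(2^(1/3)*3^(2/3)*a/3), a)


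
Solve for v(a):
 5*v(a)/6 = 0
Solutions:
 v(a) = 0


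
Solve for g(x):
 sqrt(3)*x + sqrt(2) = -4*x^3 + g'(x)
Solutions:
 g(x) = C1 + x^4 + sqrt(3)*x^2/2 + sqrt(2)*x


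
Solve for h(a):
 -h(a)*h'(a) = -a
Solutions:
 h(a) = -sqrt(C1 + a^2)
 h(a) = sqrt(C1 + a^2)


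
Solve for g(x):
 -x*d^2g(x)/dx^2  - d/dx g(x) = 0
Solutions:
 g(x) = C1 + C2*log(x)


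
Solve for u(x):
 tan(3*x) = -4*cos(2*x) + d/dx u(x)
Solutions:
 u(x) = C1 - log(cos(3*x))/3 + 2*sin(2*x)


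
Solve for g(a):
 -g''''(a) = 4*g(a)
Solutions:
 g(a) = (C1*sin(a) + C2*cos(a))*exp(-a) + (C3*sin(a) + C4*cos(a))*exp(a)


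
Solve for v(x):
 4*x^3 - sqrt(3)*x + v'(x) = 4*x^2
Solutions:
 v(x) = C1 - x^4 + 4*x^3/3 + sqrt(3)*x^2/2


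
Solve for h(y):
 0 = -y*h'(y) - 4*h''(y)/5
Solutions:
 h(y) = C1 + C2*erf(sqrt(10)*y/4)


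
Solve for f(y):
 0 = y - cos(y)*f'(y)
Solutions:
 f(y) = C1 + Integral(y/cos(y), y)


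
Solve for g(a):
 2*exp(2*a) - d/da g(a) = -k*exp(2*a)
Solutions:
 g(a) = C1 + k*exp(2*a)/2 + exp(2*a)


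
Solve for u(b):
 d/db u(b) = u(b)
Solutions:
 u(b) = C1*exp(b)


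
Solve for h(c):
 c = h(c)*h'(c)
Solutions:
 h(c) = -sqrt(C1 + c^2)
 h(c) = sqrt(C1 + c^2)


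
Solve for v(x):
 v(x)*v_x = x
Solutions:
 v(x) = -sqrt(C1 + x^2)
 v(x) = sqrt(C1 + x^2)


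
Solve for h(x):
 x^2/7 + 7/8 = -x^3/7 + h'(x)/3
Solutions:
 h(x) = C1 + 3*x^4/28 + x^3/7 + 21*x/8


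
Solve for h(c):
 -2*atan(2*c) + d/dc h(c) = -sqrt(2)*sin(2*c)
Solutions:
 h(c) = C1 + 2*c*atan(2*c) - log(4*c^2 + 1)/2 + sqrt(2)*cos(2*c)/2


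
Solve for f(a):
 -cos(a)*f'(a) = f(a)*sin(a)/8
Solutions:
 f(a) = C1*cos(a)^(1/8)


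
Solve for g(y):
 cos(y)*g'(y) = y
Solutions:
 g(y) = C1 + Integral(y/cos(y), y)


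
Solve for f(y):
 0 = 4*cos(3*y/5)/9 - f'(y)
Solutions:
 f(y) = C1 + 20*sin(3*y/5)/27


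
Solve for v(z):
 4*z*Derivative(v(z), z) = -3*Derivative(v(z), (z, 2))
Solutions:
 v(z) = C1 + C2*erf(sqrt(6)*z/3)


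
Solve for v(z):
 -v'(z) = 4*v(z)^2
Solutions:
 v(z) = 1/(C1 + 4*z)


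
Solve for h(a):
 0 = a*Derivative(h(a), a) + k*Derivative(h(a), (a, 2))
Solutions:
 h(a) = C1 + C2*sqrt(k)*erf(sqrt(2)*a*sqrt(1/k)/2)


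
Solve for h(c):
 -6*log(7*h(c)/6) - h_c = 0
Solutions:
 -Integral(1/(-log(_y) - log(7) + log(6)), (_y, h(c)))/6 = C1 - c


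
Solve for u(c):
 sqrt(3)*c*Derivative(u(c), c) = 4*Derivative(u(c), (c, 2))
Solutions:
 u(c) = C1 + C2*erfi(sqrt(2)*3^(1/4)*c/4)


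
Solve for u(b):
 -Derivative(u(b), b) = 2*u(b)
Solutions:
 u(b) = C1*exp(-2*b)


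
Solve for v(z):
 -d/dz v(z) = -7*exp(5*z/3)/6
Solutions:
 v(z) = C1 + 7*exp(5*z/3)/10


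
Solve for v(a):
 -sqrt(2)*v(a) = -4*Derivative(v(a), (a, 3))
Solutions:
 v(a) = C3*exp(sqrt(2)*a/2) + (C1*sin(sqrt(6)*a/4) + C2*cos(sqrt(6)*a/4))*exp(-sqrt(2)*a/4)


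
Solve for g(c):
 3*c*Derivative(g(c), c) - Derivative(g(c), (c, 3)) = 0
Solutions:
 g(c) = C1 + Integral(C2*airyai(3^(1/3)*c) + C3*airybi(3^(1/3)*c), c)


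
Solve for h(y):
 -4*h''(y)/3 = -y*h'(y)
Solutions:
 h(y) = C1 + C2*erfi(sqrt(6)*y/4)


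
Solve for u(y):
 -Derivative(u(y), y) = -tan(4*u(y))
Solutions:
 u(y) = -asin(C1*exp(4*y))/4 + pi/4
 u(y) = asin(C1*exp(4*y))/4


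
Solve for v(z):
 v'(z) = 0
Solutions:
 v(z) = C1


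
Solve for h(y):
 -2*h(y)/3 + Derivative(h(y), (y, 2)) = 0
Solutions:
 h(y) = C1*exp(-sqrt(6)*y/3) + C2*exp(sqrt(6)*y/3)


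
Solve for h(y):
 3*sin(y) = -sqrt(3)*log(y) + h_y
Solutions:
 h(y) = C1 + sqrt(3)*y*(log(y) - 1) - 3*cos(y)


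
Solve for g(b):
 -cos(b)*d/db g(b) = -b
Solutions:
 g(b) = C1 + Integral(b/cos(b), b)


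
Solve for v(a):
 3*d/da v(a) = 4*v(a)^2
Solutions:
 v(a) = -3/(C1 + 4*a)


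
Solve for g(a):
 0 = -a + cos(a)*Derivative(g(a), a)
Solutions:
 g(a) = C1 + Integral(a/cos(a), a)


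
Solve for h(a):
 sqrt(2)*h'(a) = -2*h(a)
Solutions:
 h(a) = C1*exp(-sqrt(2)*a)


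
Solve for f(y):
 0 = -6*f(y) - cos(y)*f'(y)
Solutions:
 f(y) = C1*(sin(y)^3 - 3*sin(y)^2 + 3*sin(y) - 1)/(sin(y)^3 + 3*sin(y)^2 + 3*sin(y) + 1)


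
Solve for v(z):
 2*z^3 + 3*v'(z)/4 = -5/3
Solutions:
 v(z) = C1 - 2*z^4/3 - 20*z/9


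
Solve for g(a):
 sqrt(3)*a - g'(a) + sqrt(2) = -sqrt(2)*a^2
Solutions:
 g(a) = C1 + sqrt(2)*a^3/3 + sqrt(3)*a^2/2 + sqrt(2)*a


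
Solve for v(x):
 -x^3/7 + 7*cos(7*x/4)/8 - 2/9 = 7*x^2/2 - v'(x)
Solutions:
 v(x) = C1 + x^4/28 + 7*x^3/6 + 2*x/9 - sin(7*x/4)/2


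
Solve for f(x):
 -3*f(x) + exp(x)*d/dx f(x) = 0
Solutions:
 f(x) = C1*exp(-3*exp(-x))


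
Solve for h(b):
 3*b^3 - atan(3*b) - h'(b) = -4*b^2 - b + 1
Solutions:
 h(b) = C1 + 3*b^4/4 + 4*b^3/3 + b^2/2 - b*atan(3*b) - b + log(9*b^2 + 1)/6


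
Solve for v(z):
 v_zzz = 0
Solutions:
 v(z) = C1 + C2*z + C3*z^2


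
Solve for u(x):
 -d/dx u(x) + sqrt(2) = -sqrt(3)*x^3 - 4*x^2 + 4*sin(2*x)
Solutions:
 u(x) = C1 + sqrt(3)*x^4/4 + 4*x^3/3 + sqrt(2)*x + 2*cos(2*x)


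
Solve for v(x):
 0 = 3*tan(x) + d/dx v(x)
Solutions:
 v(x) = C1 + 3*log(cos(x))


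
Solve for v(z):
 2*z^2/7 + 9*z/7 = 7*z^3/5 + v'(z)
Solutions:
 v(z) = C1 - 7*z^4/20 + 2*z^3/21 + 9*z^2/14


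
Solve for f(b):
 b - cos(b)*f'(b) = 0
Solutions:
 f(b) = C1 + Integral(b/cos(b), b)


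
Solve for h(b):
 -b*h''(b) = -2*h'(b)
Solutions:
 h(b) = C1 + C2*b^3


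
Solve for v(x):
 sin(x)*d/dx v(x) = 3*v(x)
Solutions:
 v(x) = C1*(cos(x) - 1)^(3/2)/(cos(x) + 1)^(3/2)


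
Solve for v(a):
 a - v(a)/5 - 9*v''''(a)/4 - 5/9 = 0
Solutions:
 v(a) = 5*a + (C1*sin(sqrt(3)*5^(3/4)*a/15) + C2*cos(sqrt(3)*5^(3/4)*a/15))*exp(-sqrt(3)*5^(3/4)*a/15) + (C3*sin(sqrt(3)*5^(3/4)*a/15) + C4*cos(sqrt(3)*5^(3/4)*a/15))*exp(sqrt(3)*5^(3/4)*a/15) - 25/9


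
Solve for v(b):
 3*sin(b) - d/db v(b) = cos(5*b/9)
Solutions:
 v(b) = C1 - 9*sin(5*b/9)/5 - 3*cos(b)


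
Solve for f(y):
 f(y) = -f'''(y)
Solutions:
 f(y) = C3*exp(-y) + (C1*sin(sqrt(3)*y/2) + C2*cos(sqrt(3)*y/2))*exp(y/2)


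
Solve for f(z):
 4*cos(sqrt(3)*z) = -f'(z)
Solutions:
 f(z) = C1 - 4*sqrt(3)*sin(sqrt(3)*z)/3


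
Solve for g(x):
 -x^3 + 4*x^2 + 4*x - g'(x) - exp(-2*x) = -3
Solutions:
 g(x) = C1 - x^4/4 + 4*x^3/3 + 2*x^2 + 3*x + exp(-2*x)/2


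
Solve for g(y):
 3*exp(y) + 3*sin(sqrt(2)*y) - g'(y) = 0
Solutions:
 g(y) = C1 + 3*exp(y) - 3*sqrt(2)*cos(sqrt(2)*y)/2


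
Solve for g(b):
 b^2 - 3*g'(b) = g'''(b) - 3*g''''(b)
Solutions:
 g(b) = C1 + C2*exp(b*(-2^(2/3)*(27*sqrt(733) + 731)^(1/3) - 2*2^(1/3)/(27*sqrt(733) + 731)^(1/3) + 4)/36)*sin(2^(1/3)*sqrt(3)*b*(-2^(1/3)*(27*sqrt(733) + 731)^(1/3) + 2/(27*sqrt(733) + 731)^(1/3))/36) + C3*exp(b*(-2^(2/3)*(27*sqrt(733) + 731)^(1/3) - 2*2^(1/3)/(27*sqrt(733) + 731)^(1/3) + 4)/36)*cos(2^(1/3)*sqrt(3)*b*(-2^(1/3)*(27*sqrt(733) + 731)^(1/3) + 2/(27*sqrt(733) + 731)^(1/3))/36) + C4*exp(b*(2*2^(1/3)/(27*sqrt(733) + 731)^(1/3) + 2 + 2^(2/3)*(27*sqrt(733) + 731)^(1/3))/18) + b^3/9 - 2*b/9


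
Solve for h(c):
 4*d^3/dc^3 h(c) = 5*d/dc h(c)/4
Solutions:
 h(c) = C1 + C2*exp(-sqrt(5)*c/4) + C3*exp(sqrt(5)*c/4)


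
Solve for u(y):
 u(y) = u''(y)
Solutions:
 u(y) = C1*exp(-y) + C2*exp(y)


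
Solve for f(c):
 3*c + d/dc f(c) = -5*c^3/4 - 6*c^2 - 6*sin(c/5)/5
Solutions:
 f(c) = C1 - 5*c^4/16 - 2*c^3 - 3*c^2/2 + 6*cos(c/5)


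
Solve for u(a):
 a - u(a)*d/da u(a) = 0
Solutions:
 u(a) = -sqrt(C1 + a^2)
 u(a) = sqrt(C1 + a^2)


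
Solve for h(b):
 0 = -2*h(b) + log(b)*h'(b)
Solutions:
 h(b) = C1*exp(2*li(b))


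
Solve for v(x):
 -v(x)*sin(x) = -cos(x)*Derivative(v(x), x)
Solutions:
 v(x) = C1/cos(x)


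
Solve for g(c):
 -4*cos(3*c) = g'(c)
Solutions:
 g(c) = C1 - 4*sin(3*c)/3


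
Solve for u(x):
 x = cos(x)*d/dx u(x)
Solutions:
 u(x) = C1 + Integral(x/cos(x), x)


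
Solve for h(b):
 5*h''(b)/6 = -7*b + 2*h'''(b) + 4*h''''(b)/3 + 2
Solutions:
 h(b) = C1 + C2*b + C3*exp(b*(-3 + sqrt(19))/4) + C4*exp(-b*(3 + sqrt(19))/4) - 7*b^3/5 - 222*b^2/25


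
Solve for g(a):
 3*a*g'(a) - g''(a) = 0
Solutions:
 g(a) = C1 + C2*erfi(sqrt(6)*a/2)


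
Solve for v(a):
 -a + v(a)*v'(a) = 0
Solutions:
 v(a) = -sqrt(C1 + a^2)
 v(a) = sqrt(C1 + a^2)


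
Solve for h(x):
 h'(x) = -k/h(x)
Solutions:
 h(x) = -sqrt(C1 - 2*k*x)
 h(x) = sqrt(C1 - 2*k*x)


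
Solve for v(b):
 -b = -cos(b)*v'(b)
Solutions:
 v(b) = C1 + Integral(b/cos(b), b)


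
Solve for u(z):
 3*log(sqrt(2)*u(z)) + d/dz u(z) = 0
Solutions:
 2*Integral(1/(2*log(_y) + log(2)), (_y, u(z)))/3 = C1 - z


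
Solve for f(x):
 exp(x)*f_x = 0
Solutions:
 f(x) = C1


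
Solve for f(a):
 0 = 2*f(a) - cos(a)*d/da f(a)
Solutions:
 f(a) = C1*(sin(a) + 1)/(sin(a) - 1)


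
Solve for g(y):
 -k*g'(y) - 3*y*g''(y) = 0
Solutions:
 g(y) = C1 + y^(1 - re(k)/3)*(C2*sin(log(y)*Abs(im(k))/3) + C3*cos(log(y)*im(k)/3))


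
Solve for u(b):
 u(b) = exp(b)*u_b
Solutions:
 u(b) = C1*exp(-exp(-b))


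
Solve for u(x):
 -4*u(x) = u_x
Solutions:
 u(x) = C1*exp(-4*x)


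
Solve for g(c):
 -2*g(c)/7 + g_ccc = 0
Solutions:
 g(c) = C3*exp(2^(1/3)*7^(2/3)*c/7) + (C1*sin(2^(1/3)*sqrt(3)*7^(2/3)*c/14) + C2*cos(2^(1/3)*sqrt(3)*7^(2/3)*c/14))*exp(-2^(1/3)*7^(2/3)*c/14)


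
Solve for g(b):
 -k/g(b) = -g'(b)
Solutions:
 g(b) = -sqrt(C1 + 2*b*k)
 g(b) = sqrt(C1 + 2*b*k)


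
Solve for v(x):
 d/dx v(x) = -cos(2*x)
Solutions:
 v(x) = C1 - sin(2*x)/2


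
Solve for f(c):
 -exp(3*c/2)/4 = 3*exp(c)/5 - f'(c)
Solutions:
 f(c) = C1 + exp(3*c/2)/6 + 3*exp(c)/5


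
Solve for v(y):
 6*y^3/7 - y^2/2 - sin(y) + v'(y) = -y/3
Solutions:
 v(y) = C1 - 3*y^4/14 + y^3/6 - y^2/6 - cos(y)


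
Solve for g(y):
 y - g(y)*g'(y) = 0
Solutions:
 g(y) = -sqrt(C1 + y^2)
 g(y) = sqrt(C1 + y^2)


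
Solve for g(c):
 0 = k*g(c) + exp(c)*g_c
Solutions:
 g(c) = C1*exp(k*exp(-c))


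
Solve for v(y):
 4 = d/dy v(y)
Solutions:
 v(y) = C1 + 4*y


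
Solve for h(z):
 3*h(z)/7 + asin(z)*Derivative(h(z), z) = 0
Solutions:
 h(z) = C1*exp(-3*Integral(1/asin(z), z)/7)


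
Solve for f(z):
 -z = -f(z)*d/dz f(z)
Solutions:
 f(z) = -sqrt(C1 + z^2)
 f(z) = sqrt(C1 + z^2)


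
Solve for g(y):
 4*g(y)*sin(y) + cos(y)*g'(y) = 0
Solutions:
 g(y) = C1*cos(y)^4


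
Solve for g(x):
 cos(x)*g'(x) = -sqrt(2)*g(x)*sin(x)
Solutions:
 g(x) = C1*cos(x)^(sqrt(2))


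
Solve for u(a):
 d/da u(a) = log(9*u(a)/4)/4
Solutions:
 4*Integral(1/(-log(_y) - 2*log(3) + 2*log(2)), (_y, u(a))) = C1 - a


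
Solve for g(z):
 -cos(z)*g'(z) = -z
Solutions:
 g(z) = C1 + Integral(z/cos(z), z)


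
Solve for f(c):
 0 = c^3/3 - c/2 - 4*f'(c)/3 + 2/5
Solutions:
 f(c) = C1 + c^4/16 - 3*c^2/16 + 3*c/10


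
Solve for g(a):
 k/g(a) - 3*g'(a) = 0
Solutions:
 g(a) = -sqrt(C1 + 6*a*k)/3
 g(a) = sqrt(C1 + 6*a*k)/3


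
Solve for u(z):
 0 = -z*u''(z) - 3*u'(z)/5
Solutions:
 u(z) = C1 + C2*z^(2/5)


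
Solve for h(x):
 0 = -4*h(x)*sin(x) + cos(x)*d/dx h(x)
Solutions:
 h(x) = C1/cos(x)^4


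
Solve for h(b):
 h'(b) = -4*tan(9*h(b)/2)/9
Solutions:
 h(b) = -2*asin(C1*exp(-2*b))/9 + 2*pi/9
 h(b) = 2*asin(C1*exp(-2*b))/9


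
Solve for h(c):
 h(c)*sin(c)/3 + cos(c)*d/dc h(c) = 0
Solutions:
 h(c) = C1*cos(c)^(1/3)


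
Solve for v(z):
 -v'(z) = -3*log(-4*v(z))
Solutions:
 -Integral(1/(log(-_y) + 2*log(2)), (_y, v(z)))/3 = C1 - z


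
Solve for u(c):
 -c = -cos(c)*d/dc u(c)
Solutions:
 u(c) = C1 + Integral(c/cos(c), c)


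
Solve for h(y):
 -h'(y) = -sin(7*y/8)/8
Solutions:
 h(y) = C1 - cos(7*y/8)/7


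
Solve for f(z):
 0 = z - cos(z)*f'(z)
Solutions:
 f(z) = C1 + Integral(z/cos(z), z)


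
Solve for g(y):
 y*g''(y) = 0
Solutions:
 g(y) = C1 + C2*y


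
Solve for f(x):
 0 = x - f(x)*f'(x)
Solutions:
 f(x) = -sqrt(C1 + x^2)
 f(x) = sqrt(C1 + x^2)


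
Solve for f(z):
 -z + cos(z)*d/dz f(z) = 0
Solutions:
 f(z) = C1 + Integral(z/cos(z), z)


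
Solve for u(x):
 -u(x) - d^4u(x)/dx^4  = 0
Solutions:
 u(x) = (C1*sin(sqrt(2)*x/2) + C2*cos(sqrt(2)*x/2))*exp(-sqrt(2)*x/2) + (C3*sin(sqrt(2)*x/2) + C4*cos(sqrt(2)*x/2))*exp(sqrt(2)*x/2)


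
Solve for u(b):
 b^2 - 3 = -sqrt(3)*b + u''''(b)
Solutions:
 u(b) = C1 + C2*b + C3*b^2 + C4*b^3 + b^6/360 + sqrt(3)*b^5/120 - b^4/8


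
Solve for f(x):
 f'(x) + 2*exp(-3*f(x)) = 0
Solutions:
 f(x) = log(C1 - 6*x)/3
 f(x) = log((-3^(1/3) - 3^(5/6)*I)*(C1 - 2*x)^(1/3)/2)
 f(x) = log((-3^(1/3) + 3^(5/6)*I)*(C1 - 2*x)^(1/3)/2)


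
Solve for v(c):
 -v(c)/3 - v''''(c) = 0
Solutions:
 v(c) = (C1*sin(sqrt(2)*3^(3/4)*c/6) + C2*cos(sqrt(2)*3^(3/4)*c/6))*exp(-sqrt(2)*3^(3/4)*c/6) + (C3*sin(sqrt(2)*3^(3/4)*c/6) + C4*cos(sqrt(2)*3^(3/4)*c/6))*exp(sqrt(2)*3^(3/4)*c/6)


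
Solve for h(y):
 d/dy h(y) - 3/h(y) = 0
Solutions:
 h(y) = -sqrt(C1 + 6*y)
 h(y) = sqrt(C1 + 6*y)


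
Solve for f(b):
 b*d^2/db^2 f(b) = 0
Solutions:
 f(b) = C1 + C2*b


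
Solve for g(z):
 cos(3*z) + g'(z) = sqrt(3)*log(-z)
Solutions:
 g(z) = C1 + sqrt(3)*z*(log(-z) - 1) - sin(3*z)/3


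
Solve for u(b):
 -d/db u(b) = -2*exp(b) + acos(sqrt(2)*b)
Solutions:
 u(b) = C1 - b*acos(sqrt(2)*b) + sqrt(2)*sqrt(1 - 2*b^2)/2 + 2*exp(b)


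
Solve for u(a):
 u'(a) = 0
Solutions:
 u(a) = C1


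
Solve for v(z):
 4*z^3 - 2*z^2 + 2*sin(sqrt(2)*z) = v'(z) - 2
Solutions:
 v(z) = C1 + z^4 - 2*z^3/3 + 2*z - sqrt(2)*cos(sqrt(2)*z)


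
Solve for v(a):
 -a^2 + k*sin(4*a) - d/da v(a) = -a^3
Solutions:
 v(a) = C1 + a^4/4 - a^3/3 - k*cos(4*a)/4


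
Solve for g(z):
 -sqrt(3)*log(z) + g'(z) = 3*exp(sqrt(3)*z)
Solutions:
 g(z) = C1 + sqrt(3)*z*log(z) - sqrt(3)*z + sqrt(3)*exp(sqrt(3)*z)


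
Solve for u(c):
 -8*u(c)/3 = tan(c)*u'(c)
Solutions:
 u(c) = C1/sin(c)^(8/3)


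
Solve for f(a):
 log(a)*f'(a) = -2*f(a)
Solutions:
 f(a) = C1*exp(-2*li(a))


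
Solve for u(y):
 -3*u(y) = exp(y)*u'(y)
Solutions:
 u(y) = C1*exp(3*exp(-y))


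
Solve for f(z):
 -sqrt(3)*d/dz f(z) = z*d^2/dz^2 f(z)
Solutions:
 f(z) = C1 + C2*z^(1 - sqrt(3))


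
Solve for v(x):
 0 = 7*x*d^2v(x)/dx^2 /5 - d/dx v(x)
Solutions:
 v(x) = C1 + C2*x^(12/7)


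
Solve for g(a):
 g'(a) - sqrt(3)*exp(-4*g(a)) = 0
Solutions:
 g(a) = log(-I*(C1 + 4*sqrt(3)*a)^(1/4))
 g(a) = log(I*(C1 + 4*sqrt(3)*a)^(1/4))
 g(a) = log(-(C1 + 4*sqrt(3)*a)^(1/4))
 g(a) = log(C1 + 4*sqrt(3)*a)/4


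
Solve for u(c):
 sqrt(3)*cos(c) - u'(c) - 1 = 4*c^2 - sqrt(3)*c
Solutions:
 u(c) = C1 - 4*c^3/3 + sqrt(3)*c^2/2 - c + sqrt(3)*sin(c)


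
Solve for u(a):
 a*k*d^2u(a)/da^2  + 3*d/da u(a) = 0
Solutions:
 u(a) = C1 + a^(((re(k) - 3)*re(k) + im(k)^2)/(re(k)^2 + im(k)^2))*(C2*sin(3*log(a)*Abs(im(k))/(re(k)^2 + im(k)^2)) + C3*cos(3*log(a)*im(k)/(re(k)^2 + im(k)^2)))


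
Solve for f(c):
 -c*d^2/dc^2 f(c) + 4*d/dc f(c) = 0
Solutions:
 f(c) = C1 + C2*c^5


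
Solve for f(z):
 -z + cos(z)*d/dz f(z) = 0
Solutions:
 f(z) = C1 + Integral(z/cos(z), z)


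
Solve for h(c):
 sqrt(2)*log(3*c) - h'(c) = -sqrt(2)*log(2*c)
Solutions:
 h(c) = C1 + 2*sqrt(2)*c*log(c) - 2*sqrt(2)*c + sqrt(2)*c*log(6)


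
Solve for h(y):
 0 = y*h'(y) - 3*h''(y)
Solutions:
 h(y) = C1 + C2*erfi(sqrt(6)*y/6)


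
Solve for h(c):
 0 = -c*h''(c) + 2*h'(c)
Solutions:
 h(c) = C1 + C2*c^3


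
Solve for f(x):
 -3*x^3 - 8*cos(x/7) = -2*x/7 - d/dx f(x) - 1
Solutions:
 f(x) = C1 + 3*x^4/4 - x^2/7 - x + 56*sin(x/7)


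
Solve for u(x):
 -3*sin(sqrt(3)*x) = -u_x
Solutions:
 u(x) = C1 - sqrt(3)*cos(sqrt(3)*x)


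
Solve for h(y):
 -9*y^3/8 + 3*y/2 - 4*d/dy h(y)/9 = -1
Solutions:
 h(y) = C1 - 81*y^4/128 + 27*y^2/16 + 9*y/4


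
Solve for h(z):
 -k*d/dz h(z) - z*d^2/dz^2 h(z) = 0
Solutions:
 h(z) = C1 + z^(1 - re(k))*(C2*sin(log(z)*Abs(im(k))) + C3*cos(log(z)*im(k)))


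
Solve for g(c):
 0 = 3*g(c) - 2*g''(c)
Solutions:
 g(c) = C1*exp(-sqrt(6)*c/2) + C2*exp(sqrt(6)*c/2)


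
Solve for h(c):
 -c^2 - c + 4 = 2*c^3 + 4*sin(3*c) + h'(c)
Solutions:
 h(c) = C1 - c^4/2 - c^3/3 - c^2/2 + 4*c + 4*cos(3*c)/3


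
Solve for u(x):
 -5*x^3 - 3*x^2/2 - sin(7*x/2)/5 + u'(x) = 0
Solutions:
 u(x) = C1 + 5*x^4/4 + x^3/2 - 2*cos(7*x/2)/35


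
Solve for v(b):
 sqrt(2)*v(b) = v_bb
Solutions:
 v(b) = C1*exp(-2^(1/4)*b) + C2*exp(2^(1/4)*b)


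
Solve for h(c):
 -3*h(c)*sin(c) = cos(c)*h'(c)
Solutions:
 h(c) = C1*cos(c)^3


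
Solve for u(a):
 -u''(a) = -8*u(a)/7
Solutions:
 u(a) = C1*exp(-2*sqrt(14)*a/7) + C2*exp(2*sqrt(14)*a/7)


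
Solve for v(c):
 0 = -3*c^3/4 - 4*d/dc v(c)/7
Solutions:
 v(c) = C1 - 21*c^4/64


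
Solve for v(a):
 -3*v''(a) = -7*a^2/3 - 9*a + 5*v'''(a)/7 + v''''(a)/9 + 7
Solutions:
 v(a) = C1 + C2*a + 7*a^4/108 + 71*a^3/162 - 2566*a^2/1701 + (C3*sin(33*sqrt(3)*a/14) + C4*cos(33*sqrt(3)*a/14))*exp(-45*a/14)


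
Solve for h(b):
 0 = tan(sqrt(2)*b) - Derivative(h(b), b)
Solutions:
 h(b) = C1 - sqrt(2)*log(cos(sqrt(2)*b))/2


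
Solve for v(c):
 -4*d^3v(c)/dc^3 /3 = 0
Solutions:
 v(c) = C1 + C2*c + C3*c^2


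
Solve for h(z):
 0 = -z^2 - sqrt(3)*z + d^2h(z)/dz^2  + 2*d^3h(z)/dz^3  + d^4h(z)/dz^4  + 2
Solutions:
 h(z) = C1 + C4*exp(-z) + z^4/12 + z^3*(-4 + sqrt(3))/6 + z^2*(2 - sqrt(3)) + z*(C2 + C3*exp(-z))


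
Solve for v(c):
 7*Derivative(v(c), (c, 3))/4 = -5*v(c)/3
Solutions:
 v(c) = C3*exp(-20^(1/3)*21^(2/3)*c/21) + (C1*sin(20^(1/3)*3^(1/6)*7^(2/3)*c/14) + C2*cos(20^(1/3)*3^(1/6)*7^(2/3)*c/14))*exp(20^(1/3)*21^(2/3)*c/42)


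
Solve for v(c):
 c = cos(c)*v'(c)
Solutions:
 v(c) = C1 + Integral(c/cos(c), c)


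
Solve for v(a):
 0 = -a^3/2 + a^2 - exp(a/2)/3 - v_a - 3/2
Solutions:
 v(a) = C1 - a^4/8 + a^3/3 - 3*a/2 - 2*exp(a/2)/3


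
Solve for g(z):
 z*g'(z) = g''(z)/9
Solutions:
 g(z) = C1 + C2*erfi(3*sqrt(2)*z/2)


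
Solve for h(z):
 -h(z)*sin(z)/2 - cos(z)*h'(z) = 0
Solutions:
 h(z) = C1*sqrt(cos(z))


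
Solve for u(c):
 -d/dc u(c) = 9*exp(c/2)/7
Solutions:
 u(c) = C1 - 18*exp(c/2)/7


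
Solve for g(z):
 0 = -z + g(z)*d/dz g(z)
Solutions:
 g(z) = -sqrt(C1 + z^2)
 g(z) = sqrt(C1 + z^2)


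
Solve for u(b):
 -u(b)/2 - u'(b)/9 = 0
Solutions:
 u(b) = C1*exp(-9*b/2)
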